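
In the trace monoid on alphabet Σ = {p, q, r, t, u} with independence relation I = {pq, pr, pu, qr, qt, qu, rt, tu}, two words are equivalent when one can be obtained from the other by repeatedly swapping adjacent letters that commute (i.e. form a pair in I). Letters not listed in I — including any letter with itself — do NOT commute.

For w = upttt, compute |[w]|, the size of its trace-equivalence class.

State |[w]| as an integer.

5

0(u) covers ∅
1(p) covers ∅
2(t) covers 1:p
3(t) covers 2:t
4(t) covers 3:t
floor of heap: 0:u, 1:p
completions by unplaced set U, small U first (add the entries for U minus each lowest piece of U):
  |U|=1: {0}:1  {4}:1
  |U|=2: {0,4}:2  {3,4}:1
  |U|=3: {0,3,4}:3  {2,3,4}:1
  start at 0(u): 1
  start at 1(p): 4
sum over floor = 5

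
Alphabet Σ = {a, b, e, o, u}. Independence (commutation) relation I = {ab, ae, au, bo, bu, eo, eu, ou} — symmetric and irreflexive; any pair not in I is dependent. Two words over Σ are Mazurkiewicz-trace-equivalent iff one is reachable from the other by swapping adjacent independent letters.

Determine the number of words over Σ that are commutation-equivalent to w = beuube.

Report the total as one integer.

drop 0:b onto floor
drop 1:e onto {0:b}
drop 2:u onto floor
drop 3:u onto {2:u}
drop 4:b onto {1:e}
drop 5:e onto {4:b}
ground layer = {0:b, 2:u}
drop-orders for the pieces not yet dropped (sum over which currently-grounded one goes next):
  1 to go: {3} 1  {5} 1
  2 to go: {2,3} 1  {3,5} 2  {4,5} 1
  3 to go: {1,4,5} 1  {2,3,5} 3  {3,4,5} 3
  4 to go: {0,1,4,5} 1  {1,3,4,5} 4  {2,3,4,5} 6
  if 0:b drops first: 10 orders
  if 2:u drops first: 5 orders
heap linearizations: 15

15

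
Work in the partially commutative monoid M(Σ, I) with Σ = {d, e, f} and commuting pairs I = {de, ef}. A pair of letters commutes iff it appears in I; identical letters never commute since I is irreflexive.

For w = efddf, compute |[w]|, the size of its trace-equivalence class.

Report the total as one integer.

#0=e has no predecessor
#1=f has no predecessor
#2=d depends on [1:f]
#3=d depends on [2:d]
#4=f depends on [3:d]
sources: [0:e, 1:f]
N(rest) = Σ N(rest − s) over sources s of rest; N(one piece) = 1:
  size 1 → [0]=1  [4]=1
  size 2 → [0,4]=2  [3,4]=1
  size 3 → [0,3,4]=3  [2,3,4]=1
  first=0(e) contributes 1
  first=1(f) contributes 4
|[w]| = 5

5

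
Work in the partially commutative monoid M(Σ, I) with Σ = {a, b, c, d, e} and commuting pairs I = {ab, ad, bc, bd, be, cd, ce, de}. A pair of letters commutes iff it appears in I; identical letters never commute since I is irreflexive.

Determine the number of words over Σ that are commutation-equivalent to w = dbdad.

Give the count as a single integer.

#0=d has no predecessor
#1=b has no predecessor
#2=d depends on [0:d]
#3=a has no predecessor
#4=d depends on [2:d]
sources: [0:d, 1:b, 3:a]
N(rest) = Σ N(rest − s) over sources s of rest; N(one piece) = 1:
  size 1 → [1]=1  [3]=1  [4]=1
  size 2 → [1,3]=2  [1,4]=2  [2,4]=1  [3,4]=2
  size 3 → [0,2,4]=1  [1,2,4]=3  [1,3,4]=6  [2,3,4]=3
  first=0(d) contributes 12
  first=1(b) contributes 4
  first=3(a) contributes 4
|[w]| = 20

20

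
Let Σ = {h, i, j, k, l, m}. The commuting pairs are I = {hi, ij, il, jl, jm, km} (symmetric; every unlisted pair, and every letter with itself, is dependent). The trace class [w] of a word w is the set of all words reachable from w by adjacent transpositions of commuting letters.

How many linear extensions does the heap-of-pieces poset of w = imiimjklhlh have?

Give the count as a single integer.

piece 0:i — minimal
piece 1:m rests on {0:i}
piece 2:i rests on {1:m}
piece 3:i rests on {2:i}
piece 4:m rests on {3:i}
piece 5:j — minimal
piece 6:k rests on {3:i, 5:j}
piece 7:l rests on {4:m, 6:k}
piece 8:h rests on {7:l}
piece 9:l rests on {8:h}
piece 10:h rests on {9:l}
minimal pieces: {0:i, 5:j}
ways to finish when only these pieces remain (= sum over removing one remaining piece with nothing left below it):
  1 left: {10}→1
  2 left: {9,10}→1
  3 left: {8,9,10}→1
  4 left: {7,8,9,10}→1
  5 left: {4,7,8,9,10}→1  {6,7,8,9,10}→1
  6 left: {4,6,7,8,9,10}→2  {5,6,7,8,9,10}→1
  7 left: {3,4,6,7,8,9,10}→2  {4,5,6,7,8,9,10}→3
  8 left: {2,3,4,6,7,8,9,10}→2  {3,4,5,6,7,8,9,10}→5
  9 left: {1,2,3,4,6,7,8,9,10}→2  {2,3,4,5,6,7,8,9,10}→7
  placing 0:i first → 9 extensions
  placing 5:j first → 2 extensions
total linear extensions = 11

11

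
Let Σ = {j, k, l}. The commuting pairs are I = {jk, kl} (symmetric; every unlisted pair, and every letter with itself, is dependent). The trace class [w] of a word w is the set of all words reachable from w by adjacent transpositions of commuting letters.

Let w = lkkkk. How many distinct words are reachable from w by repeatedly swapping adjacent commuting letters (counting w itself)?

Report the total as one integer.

5

#0=l has no predecessor
#1=k has no predecessor
#2=k depends on [1:k]
#3=k depends on [2:k]
#4=k depends on [3:k]
sources: [0:l, 1:k]
N(rest) = Σ N(rest − s) over sources s of rest; N(one piece) = 1:
  size 1 → [0]=1  [4]=1
  size 2 → [0,4]=2  [3,4]=1
  size 3 → [0,3,4]=3  [2,3,4]=1
  first=0(l) contributes 1
  first=1(k) contributes 4
|[w]| = 5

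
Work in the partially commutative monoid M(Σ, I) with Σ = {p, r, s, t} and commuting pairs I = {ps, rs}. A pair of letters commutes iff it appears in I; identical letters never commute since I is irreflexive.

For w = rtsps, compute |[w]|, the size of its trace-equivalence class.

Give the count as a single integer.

3

piece 0:r — minimal
piece 1:t rests on {0:r}
piece 2:s rests on {1:t}
piece 3:p rests on {1:t}
piece 4:s rests on {2:s}
minimal pieces: {0:r}
ways to finish when only these pieces remain (= sum over removing one remaining piece with nothing left below it):
  1 left: {3}→1  {4}→1
  2 left: {2,4}→1  {3,4}→2
  3 left: {2,3,4}→3
  placing 0:r first → 3 extensions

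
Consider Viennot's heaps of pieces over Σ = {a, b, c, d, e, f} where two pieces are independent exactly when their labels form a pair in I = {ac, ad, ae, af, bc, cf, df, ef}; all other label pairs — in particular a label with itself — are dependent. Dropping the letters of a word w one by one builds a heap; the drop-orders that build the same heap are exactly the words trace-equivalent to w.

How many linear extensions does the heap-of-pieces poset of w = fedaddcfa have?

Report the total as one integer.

0(f) covers ∅
1(e) covers ∅
2(d) covers 1:e
3(a) covers ∅
4(d) covers 2:d
5(d) covers 4:d
6(c) covers 5:d
7(f) covers 0:f
8(a) covers 3:a
floor of heap: 0:f, 1:e, 3:a
completions by unplaced set U, small U first (add the entries for U minus each lowest piece of U):
  |U|=1: {6}:1  {7}:1  {8}:1
  |U|=2: {0,7}:1  {3,8}:1  {5,6}:1  {6,7}:2  {6,8}:2  {7,8}:2
  |U|=3: {0,6,7}:3  {0,7,8}:3  {3,6,8}:3  {3,7,8}:3  {4,5,6}:1  {5,6,7}:3  {5,6,8}:3  {6,7,8}:6
  |U|=4: {0,3,7,8}:6  {0,5,6,7}:6  {0,6,7,8}:12  {2,4,5,6}:1  {3,5,6,8}:6  {3,6,7,8}:12  {4,5,6,7}:4  {4,5,6,8}:4  {5,6,7,8}:12
  |U|=5: {0,3,6,7,8}:30  {0,4,5,6,7}:10  {0,5,6,7,8}:30  {1,2,4,5,6}:1  {2,4,5,6,7}:5  {2,4,5,6,8}:5  {3,4,5,6,8}:10  {3,5,6,7,8}:30  {4,5,6,7,8}:20
  |U|=6: {0,2,4,5,6,7}:15  {0,3,5,6,7,8}:90  {0,4,5,6,7,8}:60  {1,2,4,5,6,7}:6  {1,2,4,5,6,8}:6  {2,3,4,5,6,8}:15  {2,4,5,6,7,8}:30  {3,4,5,6,7,8}:60
  |U|=7: {0,1,2,4,5,6,7}:21  {0,2,4,5,6,7,8}:105  {0,3,4,5,6,7,8}:210  {1,2,3,4,5,6,8}:21  {1,2,4,5,6,7,8}:42  {2,3,4,5,6,7,8}:105
  start at 0(f): 168
  start at 1(e): 420
  start at 3(a): 168
sum over floor = 756

756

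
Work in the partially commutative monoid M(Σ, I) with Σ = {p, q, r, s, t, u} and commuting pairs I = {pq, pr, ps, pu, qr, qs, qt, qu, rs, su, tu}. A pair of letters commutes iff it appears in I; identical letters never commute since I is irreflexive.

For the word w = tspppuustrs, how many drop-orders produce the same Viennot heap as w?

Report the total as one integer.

810

#0=t has no predecessor
#1=s depends on [0:t]
#2=p depends on [0:t]
#3=p depends on [2:p]
#4=p depends on [3:p]
#5=u has no predecessor
#6=u depends on [5:u]
#7=s depends on [1:s]
#8=t depends on [4:p, 7:s]
#9=r depends on [6:u, 8:t]
#10=s depends on [8:t]
sources: [0:t, 5:u]
N(rest) = Σ N(rest − s) over sources s of rest; N(one piece) = 1:
  size 1 → [9]=1  [10]=1
  size 2 → [6,9]=1  [9,10]=2
  size 3 → [5,6,9]=1  [6,9,10]=3  [8,9,10]=2
  size 4 → [4,8,9,10]=2  [5,6,9,10]=4  [6,8,9,10]=5  [7,8,9,10]=2
  size 5 → [1,7,8,9,10]=2  [3,4,8,9,10]=2  [4,6,8,9,10]=7  [4,7,8,9,10]=4  [5,6,8,9,10]=9  [6,7,8,9,10]=7
  size 6 → [1,4,7,8,9,10]=6  [1,6,7,8,9,10]=9  [2,3,4,8,9,10]=2  [3,4,6,8,9,10]=9  [3,4,7,8,9,10]=6  [4,5,6,8,9,10]=16  [4,6,7,8,9,10]=18  [5,6,7,8,9,10]=16
  size 7 → [1,3,4,7,8,9,10]=12  [1,4,6,7,8,9,10]=33  [1,5,6,7,8,9,10]=25  [2,3,4,6,8,9,10]=11  [2,3,4,7,8,9,10]=8  [3,4,5,6,8,9,10]=25  [3,4,6,7,8,9,10]=33  [4,5,6,7,8,9,10]=50
  size 8 → [1,2,3,4,7,8,9,10]=20  [1,3,4,6,7,8,9,10]=78  [1,4,5,6,7,8,9,10]=108  [2,3,4,5,6,8,9,10]=36  [2,3,4,6,7,8,9,10]=52  [3,4,5,6,7,8,9,10]=108
  size 9 → [0,1,2,3,4,7,8,9,10]=20  [1,2,3,4,6,7,8,9,10]=150  [1,3,4,5,6,7,8,9,10]=294  [2,3,4,5,6,7,8,9,10]=196
  first=0(t) contributes 640
  first=5(u) contributes 170
|[w]| = 810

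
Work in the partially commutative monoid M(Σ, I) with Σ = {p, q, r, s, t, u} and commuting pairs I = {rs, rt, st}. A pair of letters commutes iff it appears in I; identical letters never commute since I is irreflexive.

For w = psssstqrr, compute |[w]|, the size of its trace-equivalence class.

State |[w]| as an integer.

#0=p has no predecessor
#1=s depends on [0:p]
#2=s depends on [1:s]
#3=s depends on [2:s]
#4=s depends on [3:s]
#5=t depends on [0:p]
#6=q depends on [4:s, 5:t]
#7=r depends on [6:q]
#8=r depends on [7:r]
sources: [0:p]
N(rest) = Σ N(rest − s) over sources s of rest; N(one piece) = 1:
  size 1 → [8]=1
  size 2 → [7,8]=1
  size 3 → [6,7,8]=1
  size 4 → [4,6,7,8]=1  [5,6,7,8]=1
  size 5 → [3,4,6,7,8]=1  [4,5,6,7,8]=2
  size 6 → [2,3,4,6,7,8]=1  [3,4,5,6,7,8]=3
  size 7 → [1,2,3,4,6,7,8]=1  [2,3,4,5,6,7,8]=4
  first=0(p) contributes 5

5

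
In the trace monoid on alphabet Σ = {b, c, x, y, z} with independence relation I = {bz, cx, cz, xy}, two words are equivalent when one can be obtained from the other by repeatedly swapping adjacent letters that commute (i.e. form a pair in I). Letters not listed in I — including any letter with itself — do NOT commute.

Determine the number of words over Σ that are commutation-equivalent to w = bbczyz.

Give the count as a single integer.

#0=b has no predecessor
#1=b depends on [0:b]
#2=c depends on [1:b]
#3=z has no predecessor
#4=y depends on [2:c, 3:z]
#5=z depends on [4:y]
sources: [0:b, 3:z]
N(rest) = Σ N(rest − s) over sources s of rest; N(one piece) = 1:
  size 1 → [5]=1
  size 2 → [4,5]=1
  size 3 → [2,4,5]=1  [3,4,5]=1
  size 4 → [1,2,4,5]=1  [2,3,4,5]=2
  first=0(b) contributes 3
  first=3(z) contributes 1
|[w]| = 4

4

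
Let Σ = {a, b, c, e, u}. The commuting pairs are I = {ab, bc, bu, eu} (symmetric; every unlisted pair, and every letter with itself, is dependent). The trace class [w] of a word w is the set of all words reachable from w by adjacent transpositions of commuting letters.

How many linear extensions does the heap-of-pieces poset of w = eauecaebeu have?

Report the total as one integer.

piece 0:e — minimal
piece 1:a rests on {0:e}
piece 2:u rests on {1:a}
piece 3:e rests on {1:a}
piece 4:c rests on {2:u, 3:e}
piece 5:a rests on {4:c}
piece 6:e rests on {5:a}
piece 7:b rests on {6:e}
piece 8:e rests on {7:b}
piece 9:u rests on {5:a}
minimal pieces: {0:e}
ways to finish when only these pieces remain (= sum over removing one remaining piece with nothing left below it):
  1 left: {8}→1  {9}→1
  2 left: {7,8}→1  {8,9}→2
  3 left: {6,7,8}→1  {7,8,9}→3
  4 left: {6,7,8,9}→4
  5 left: {5,6,7,8,9}→4
  6 left: {4,5,6,7,8,9}→4
  7 left: {2,4,5,6,7,8,9}→4  {3,4,5,6,7,8,9}→4
  8 left: {2,3,4,5,6,7,8,9}→8
  placing 0:e first → 8 extensions

8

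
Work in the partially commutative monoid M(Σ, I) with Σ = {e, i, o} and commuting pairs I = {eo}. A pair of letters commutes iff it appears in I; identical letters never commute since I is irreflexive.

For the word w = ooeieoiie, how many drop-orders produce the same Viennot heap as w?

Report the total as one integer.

0(o) covers ∅
1(o) covers 0:o
2(e) covers ∅
3(i) covers 1:o, 2:e
4(e) covers 3:i
5(o) covers 3:i
6(i) covers 4:e, 5:o
7(i) covers 6:i
8(e) covers 7:i
floor of heap: 0:o, 2:e
completions by unplaced set U, small U first (add the entries for U minus each lowest piece of U):
  |U|=1: {8}:1
  |U|=2: {7,8}:1
  |U|=3: {6,7,8}:1
  |U|=4: {4,6,7,8}:1  {5,6,7,8}:1
  |U|=5: {4,5,6,7,8}:2
  |U|=6: {3,4,5,6,7,8}:2
  |U|=7: {1,3,4,5,6,7,8}:2  {2,3,4,5,6,7,8}:2
  start at 0(o): 4
  start at 2(e): 2
sum over floor = 6

6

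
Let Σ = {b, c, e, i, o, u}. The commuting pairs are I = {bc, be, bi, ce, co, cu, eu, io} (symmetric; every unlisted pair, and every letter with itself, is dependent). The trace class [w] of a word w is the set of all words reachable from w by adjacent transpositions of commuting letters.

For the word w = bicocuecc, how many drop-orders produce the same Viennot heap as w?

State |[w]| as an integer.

0(b) covers ∅
1(i) covers ∅
2(c) covers 1:i
3(o) covers 0:b
4(c) covers 2:c
5(u) covers 1:i, 3:o
6(e) covers 1:i, 3:o
7(c) covers 4:c
8(c) covers 7:c
floor of heap: 0:b, 1:i
completions by unplaced set U, small U first (add the entries for U minus each lowest piece of U):
  |U|=1: {5}:1  {6}:1  {8}:1
  |U|=2: {5,6}:2  {5,8}:2  {6,8}:2  {7,8}:1
  |U|=3: {3,5,6}:2  {4,7,8}:1  {5,6,8}:6  {5,7,8}:3  {6,7,8}:3
  |U|=4: {0,3,5,6}:2  {2,4,7,8}:1  {3,5,6,8}:8  {4,5,7,8}:4  {4,6,7,8}:4  {5,6,7,8}:12
  |U|=5: {0,3,5,6,8}:10  {2,4,5,7,8}:5  {2,4,6,7,8}:5  {3,5,6,7,8}:20  {4,5,6,7,8}:20
  |U|=6: {0,3,5,6,7,8}:30  {2,4,5,6,7,8}:30  {3,4,5,6,7,8}:40
  |U|=7: {0,3,4,5,6,7,8}:70  {1,2,4,5,6,7,8}:30  {2,3,4,5,6,7,8}:70
  start at 0(b): 100
  start at 1(i): 140
sum over floor = 240

240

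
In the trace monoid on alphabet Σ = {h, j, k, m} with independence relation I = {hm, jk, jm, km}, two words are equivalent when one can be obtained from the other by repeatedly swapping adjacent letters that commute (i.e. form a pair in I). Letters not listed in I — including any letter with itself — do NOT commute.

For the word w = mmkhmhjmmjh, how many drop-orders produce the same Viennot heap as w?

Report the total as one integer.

0(m) covers ∅
1(m) covers 0:m
2(k) covers ∅
3(h) covers 2:k
4(m) covers 1:m
5(h) covers 3:h
6(j) covers 5:h
7(m) covers 4:m
8(m) covers 7:m
9(j) covers 6:j
10(h) covers 9:j
floor of heap: 0:m, 2:k
completions by unplaced set U, small U first (add the entries for U minus each lowest piece of U):
  |U|=1: {8}:1  {10}:1
  |U|=2: {7,8}:1  {8,10}:2  {9,10}:1
  |U|=3: {4,7,8}:1  {6,9,10}:1  {7,8,10}:3  {8,9,10}:3
  |U|=4: {1,4,7,8}:1  {4,7,8,10}:4  {5,6,9,10}:1  {6,8,9,10}:4  {7,8,9,10}:6
  |U|=5: {0,1,4,7,8}:1  {1,4,7,8,10}:5  {3,5,6,9,10}:1  {4,7,8,9,10}:10  {5,6,8,9,10}:5  {6,7,8,9,10}:10
  |U|=6: {0,1,4,7,8,10}:6  {1,4,7,8,9,10}:15  {2,3,5,6,9,10}:1  {3,5,6,8,9,10}:6  {4,6,7,8,9,10}:20  {5,6,7,8,9,10}:15
  |U|=7: {0,1,4,7,8,9,10}:21  {1,4,6,7,8,9,10}:35  {2,3,5,6,8,9,10}:7  {3,5,6,7,8,9,10}:21  {4,5,6,7,8,9,10}:35
  |U|=8: {0,1,4,6,7,8,9,10}:56  {1,4,5,6,7,8,9,10}:70  {2,3,5,6,7,8,9,10}:28  {3,4,5,6,7,8,9,10}:56
  |U|=9: {0,1,4,5,6,7,8,9,10}:126  {1,3,4,5,6,7,8,9,10}:126  {2,3,4,5,6,7,8,9,10}:84
  start at 0(m): 210
  start at 2(k): 252
sum over floor = 462

462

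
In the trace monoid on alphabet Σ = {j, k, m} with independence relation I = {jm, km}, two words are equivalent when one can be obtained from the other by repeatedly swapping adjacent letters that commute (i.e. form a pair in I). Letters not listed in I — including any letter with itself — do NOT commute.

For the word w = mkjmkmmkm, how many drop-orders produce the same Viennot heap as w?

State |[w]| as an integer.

126

0(m) covers ∅
1(k) covers ∅
2(j) covers 1:k
3(m) covers 0:m
4(k) covers 2:j
5(m) covers 3:m
6(m) covers 5:m
7(k) covers 4:k
8(m) covers 6:m
floor of heap: 0:m, 1:k
completions by unplaced set U, small U first (add the entries for U minus each lowest piece of U):
  |U|=1: {7}:1  {8}:1
  |U|=2: {4,7}:1  {6,8}:1  {7,8}:2
  |U|=3: {2,4,7}:1  {4,7,8}:3  {5,6,8}:1  {6,7,8}:3
  |U|=4: {1,2,4,7}:1  {2,4,7,8}:4  {3,5,6,8}:1  {4,6,7,8}:6  {5,6,7,8}:4
  |U|=5: {0,3,5,6,8}:1  {1,2,4,7,8}:5  {2,4,6,7,8}:10  {3,5,6,7,8}:5  {4,5,6,7,8}:10
  |U|=6: {0,3,5,6,7,8}:6  {1,2,4,6,7,8}:15  {2,4,5,6,7,8}:20  {3,4,5,6,7,8}:15
  |U|=7: {0,3,4,5,6,7,8}:21  {1,2,4,5,6,7,8}:35  {2,3,4,5,6,7,8}:35
  start at 0(m): 70
  start at 1(k): 56
sum over floor = 126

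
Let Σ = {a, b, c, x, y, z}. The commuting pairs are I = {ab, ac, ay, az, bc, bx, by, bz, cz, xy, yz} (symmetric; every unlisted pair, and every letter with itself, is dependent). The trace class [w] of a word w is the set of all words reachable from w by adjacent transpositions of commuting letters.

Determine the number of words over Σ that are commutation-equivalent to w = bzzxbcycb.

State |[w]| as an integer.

84

drop 0:b onto floor
drop 1:z onto floor
drop 2:z onto {1:z}
drop 3:x onto {2:z}
drop 4:b onto {0:b}
drop 5:c onto {3:x}
drop 6:y onto {5:c}
drop 7:c onto {6:y}
drop 8:b onto {4:b}
ground layer = {0:b, 1:z}
drop-orders for the pieces not yet dropped (sum over which currently-grounded one goes next):
  1 to go: {7} 1  {8} 1
  2 to go: {4,8} 1  {6,7} 1  {7,8} 2
  3 to go: {0,4,8} 1  {4,7,8} 3  {5,6,7} 1  {6,7,8} 3
  4 to go: {0,4,7,8} 4  {3,5,6,7} 1  {4,6,7,8} 6  {5,6,7,8} 4
  5 to go: {0,4,6,7,8} 10  {2,3,5,6,7} 1  {3,5,6,7,8} 5  {4,5,6,7,8} 10
  6 to go: {0,4,5,6,7,8} 20  {1,2,3,5,6,7} 1  {2,3,5,6,7,8} 6  {3,4,5,6,7,8} 15
  7 to go: {0,3,4,5,6,7,8} 35  {1,2,3,5,6,7,8} 7  {2,3,4,5,6,7,8} 21
  if 0:b drops first: 28 orders
  if 1:z drops first: 56 orders
heap linearizations: 84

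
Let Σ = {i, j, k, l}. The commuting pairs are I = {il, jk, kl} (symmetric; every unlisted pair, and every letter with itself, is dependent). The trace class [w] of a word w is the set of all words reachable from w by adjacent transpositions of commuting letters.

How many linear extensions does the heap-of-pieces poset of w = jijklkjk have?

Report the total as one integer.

0(j) covers ∅
1(i) covers 0:j
2(j) covers 1:i
3(k) covers 1:i
4(l) covers 2:j
5(k) covers 3:k
6(j) covers 4:l
7(k) covers 5:k
floor of heap: 0:j
completions by unplaced set U, small U first (add the entries for U minus each lowest piece of U):
  |U|=1: {6}:1  {7}:1
  |U|=2: {4,6}:1  {5,7}:1  {6,7}:2
  |U|=3: {2,4,6}:1  {3,5,7}:1  {4,6,7}:3  {5,6,7}:3
  |U|=4: {2,4,6,7}:4  {3,5,6,7}:4  {4,5,6,7}:6
  |U|=5: {2,4,5,6,7}:10  {3,4,5,6,7}:10
  |U|=6: {2,3,4,5,6,7}:20
  start at 0(j): 20

20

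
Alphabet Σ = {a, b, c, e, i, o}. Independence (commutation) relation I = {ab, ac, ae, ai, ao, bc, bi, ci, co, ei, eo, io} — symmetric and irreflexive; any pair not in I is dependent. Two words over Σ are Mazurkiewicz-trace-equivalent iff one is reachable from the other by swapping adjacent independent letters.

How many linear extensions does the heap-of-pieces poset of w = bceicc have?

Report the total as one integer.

12

piece 0:b — minimal
piece 1:c — minimal
piece 2:e rests on {0:b, 1:c}
piece 3:i — minimal
piece 4:c rests on {2:e}
piece 5:c rests on {4:c}
minimal pieces: {0:b, 1:c, 3:i}
ways to finish when only these pieces remain (= sum over removing one remaining piece with nothing left below it):
  1 left: {3}→1  {5}→1
  2 left: {3,5}→2  {4,5}→1
  3 left: {2,4,5}→1  {3,4,5}→3
  4 left: {0,2,4,5}→1  {1,2,4,5}→1  {2,3,4,5}→4
  placing 0:b first → 5 extensions
  placing 1:c first → 5 extensions
  placing 3:i first → 2 extensions
total linear extensions = 12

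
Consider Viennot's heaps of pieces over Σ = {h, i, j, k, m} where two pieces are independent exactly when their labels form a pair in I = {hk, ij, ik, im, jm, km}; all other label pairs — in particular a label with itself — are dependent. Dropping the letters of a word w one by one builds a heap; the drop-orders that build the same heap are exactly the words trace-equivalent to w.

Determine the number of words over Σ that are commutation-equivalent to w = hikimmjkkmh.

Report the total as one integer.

2860

#0=h has no predecessor
#1=i depends on [0:h]
#2=k has no predecessor
#3=i depends on [1:i]
#4=m depends on [0:h]
#5=m depends on [4:m]
#6=j depends on [0:h, 2:k]
#7=k depends on [6:j]
#8=k depends on [7:k]
#9=m depends on [5:m]
#10=h depends on [3:i, 6:j, 9:m]
sources: [0:h, 2:k]
N(rest) = Σ N(rest − s) over sources s of rest; N(one piece) = 1:
  size 1 → [8]=1  [10]=1
  size 2 → [3,10]=1  [7,8]=1  [8,10]=2  [9,10]=1
  size 3 → [1,3,10]=1  [3,8,10]=3  [3,9,10]=2  [5,9,10]=1  [7,8,10]=3  [8,9,10]=3
  size 4 → [1,3,8,10]=4  [1,3,9,10]=3  [3,5,9,10]=3  [3,7,8,10]=6  [3,8,9,10]=8  [4,5,9,10]=1  [5,8,9,10]=4  [6,7,8,10]=3  [7,8,9,10]=6
  size 5 → [1,3,5,9,10]=6  [1,3,7,8,10]=10  [1,3,8,9,10]=15  [2,6,7,8,10]=3  [3,4,5,9,10]=4  [3,5,8,9,10]=15  [3,6,7,8,10]=9  [3,7,8,9,10]=20  [4,5,8,9,10]=5  [5,7,8,9,10]=10  [6,7,8,9,10]=9
  size 6 → [1,3,4,5,9,10]=10  [1,3,5,8,9,10]=36  [1,3,6,7,8,10]=19  [1,3,7,8,9,10]=45  [2,3,6,7,8,10]=12  [2,6,7,8,9,10]=12  [3,4,5,8,9,10]=24  [3,5,7,8,9,10]=45  [3,6,7,8,9,10]=38  [4,5,7,8,9,10]=15  [5,6,7,8,9,10]=19
  size 7 → [1,2,3,6,7,8,10]=31  [1,3,4,5,8,9,10]=70  [1,3,5,7,8,9,10]=126  [1,3,6,7,8,9,10]=102  [2,3,6,7,8,9,10]=62  [2,5,6,7,8,9,10]=31  [3,4,5,7,8,9,10]=84  [3,5,6,7,8,9,10]=102  [4,5,6,7,8,9,10]=34
  size 8 → [1,2,3,6,7,8,9,10]=195  [1,3,4,5,7,8,9,10]=280  [1,3,5,6,7,8,9,10]=330  [2,3,5,6,7,8,9,10]=195  [2,4,5,6,7,8,9,10]=65  [3,4,5,6,7,8,9,10]=220
  size 9 → [1,2,3,5,6,7,8,9,10]=720  [1,3,4,5,6,7,8,9,10]=830  [2,3,4,5,6,7,8,9,10]=480
  first=0(h) contributes 2030
  first=2(k) contributes 830
|[w]| = 2860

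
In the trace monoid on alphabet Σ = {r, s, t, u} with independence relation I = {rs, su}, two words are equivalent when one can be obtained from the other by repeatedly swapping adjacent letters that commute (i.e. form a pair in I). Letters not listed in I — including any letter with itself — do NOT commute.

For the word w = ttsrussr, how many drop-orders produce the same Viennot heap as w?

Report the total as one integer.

piece 0:t — minimal
piece 1:t rests on {0:t}
piece 2:s rests on {1:t}
piece 3:r rests on {1:t}
piece 4:u rests on {3:r}
piece 5:s rests on {2:s}
piece 6:s rests on {5:s}
piece 7:r rests on {4:u}
minimal pieces: {0:t}
ways to finish when only these pieces remain (= sum over removing one remaining piece with nothing left below it):
  1 left: {6}→1  {7}→1
  2 left: {4,7}→1  {5,6}→1  {6,7}→2
  3 left: {2,5,6}→1  {3,4,7}→1  {4,6,7}→3  {5,6,7}→3
  4 left: {2,5,6,7}→4  {3,4,6,7}→4  {4,5,6,7}→6
  5 left: {2,4,5,6,7}→10  {3,4,5,6,7}→10
  6 left: {2,3,4,5,6,7}→20
  placing 0:t first → 20 extensions

20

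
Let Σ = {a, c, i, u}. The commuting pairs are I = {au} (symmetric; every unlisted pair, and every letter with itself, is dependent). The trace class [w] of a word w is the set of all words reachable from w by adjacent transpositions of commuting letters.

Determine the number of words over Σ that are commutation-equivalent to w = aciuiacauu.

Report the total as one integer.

3

piece 0:a — minimal
piece 1:c rests on {0:a}
piece 2:i rests on {1:c}
piece 3:u rests on {2:i}
piece 4:i rests on {3:u}
piece 5:a rests on {4:i}
piece 6:c rests on {5:a}
piece 7:a rests on {6:c}
piece 8:u rests on {6:c}
piece 9:u rests on {8:u}
minimal pieces: {0:a}
ways to finish when only these pieces remain (= sum over removing one remaining piece with nothing left below it):
  1 left: {7}→1  {9}→1
  2 left: {7,9}→2  {8,9}→1
  3 left: {7,8,9}→3
  4 left: {6,7,8,9}→3
  5 left: {5,6,7,8,9}→3
  6 left: {4,5,6,7,8,9}→3
  7 left: {3,4,5,6,7,8,9}→3
  8 left: {2,3,4,5,6,7,8,9}→3
  placing 0:a first → 3 extensions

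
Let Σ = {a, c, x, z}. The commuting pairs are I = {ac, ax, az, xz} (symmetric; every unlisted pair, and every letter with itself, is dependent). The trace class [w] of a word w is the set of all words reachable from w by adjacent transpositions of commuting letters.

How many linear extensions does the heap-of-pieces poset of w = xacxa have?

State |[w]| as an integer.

piece 0:x — minimal
piece 1:a — minimal
piece 2:c rests on {0:x}
piece 3:x rests on {2:c}
piece 4:a rests on {1:a}
minimal pieces: {0:x, 1:a}
ways to finish when only these pieces remain (= sum over removing one remaining piece with nothing left below it):
  1 left: {3}→1  {4}→1
  2 left: {1,4}→1  {2,3}→1  {3,4}→2
  3 left: {0,2,3}→1  {1,3,4}→3  {2,3,4}→3
  placing 0:x first → 6 extensions
  placing 1:a first → 4 extensions
total linear extensions = 10

10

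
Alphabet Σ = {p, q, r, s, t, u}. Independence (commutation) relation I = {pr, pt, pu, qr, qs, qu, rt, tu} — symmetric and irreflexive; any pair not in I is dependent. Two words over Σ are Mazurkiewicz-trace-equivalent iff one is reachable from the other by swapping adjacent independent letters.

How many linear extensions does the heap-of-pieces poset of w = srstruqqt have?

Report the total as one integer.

0(s) covers ∅
1(r) covers 0:s
2(s) covers 1:r
3(t) covers 2:s
4(r) covers 2:s
5(u) covers 4:r
6(q) covers 3:t
7(q) covers 6:q
8(t) covers 7:q
floor of heap: 0:s
completions by unplaced set U, small U first (add the entries for U minus each lowest piece of U):
  |U|=1: {5}:1  {8}:1
  |U|=2: {4,5}:1  {5,8}:2  {7,8}:1
  |U|=3: {4,5,8}:3  {5,7,8}:3  {6,7,8}:1
  |U|=4: {3,6,7,8}:1  {4,5,7,8}:6  {5,6,7,8}:4
  |U|=5: {3,5,6,7,8}:5  {4,5,6,7,8}:10
  |U|=6: {3,4,5,6,7,8}:15
  |U|=7: {2,3,4,5,6,7,8}:15
  start at 0(s): 15

15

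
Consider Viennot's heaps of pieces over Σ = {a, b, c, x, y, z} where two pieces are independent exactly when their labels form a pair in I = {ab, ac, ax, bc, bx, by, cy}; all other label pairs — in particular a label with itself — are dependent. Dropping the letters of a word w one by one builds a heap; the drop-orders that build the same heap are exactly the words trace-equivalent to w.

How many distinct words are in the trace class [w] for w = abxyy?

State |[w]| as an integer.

piece 0:a — minimal
piece 1:b — minimal
piece 2:x — minimal
piece 3:y rests on {0:a, 2:x}
piece 4:y rests on {3:y}
minimal pieces: {0:a, 1:b, 2:x}
ways to finish when only these pieces remain (= sum over removing one remaining piece with nothing left below it):
  1 left: {1}→1  {4}→1
  2 left: {1,4}→2  {3,4}→1
  3 left: {0,3,4}→1  {1,3,4}→3  {2,3,4}→1
  placing 0:a first → 4 extensions
  placing 1:b first → 2 extensions
  placing 2:x first → 4 extensions
total linear extensions = 10

10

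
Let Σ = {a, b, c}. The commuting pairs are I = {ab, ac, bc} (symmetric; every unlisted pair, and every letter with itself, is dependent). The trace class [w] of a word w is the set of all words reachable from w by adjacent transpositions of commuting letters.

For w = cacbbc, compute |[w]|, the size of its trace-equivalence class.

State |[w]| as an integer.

#0=c has no predecessor
#1=a has no predecessor
#2=c depends on [0:c]
#3=b has no predecessor
#4=b depends on [3:b]
#5=c depends on [2:c]
sources: [0:c, 1:a, 3:b]
N(rest) = Σ N(rest − s) over sources s of rest; N(one piece) = 1:
  size 1 → [1]=1  [4]=1  [5]=1
  size 2 → [1,4]=2  [1,5]=2  [2,5]=1  [3,4]=1  [4,5]=2
  size 3 → [0,2,5]=1  [1,2,5]=3  [1,3,4]=3  [1,4,5]=6  [2,4,5]=3  [3,4,5]=3
  size 4 → [0,1,2,5]=4  [0,2,4,5]=4  [1,2,4,5]=12  [1,3,4,5]=12  [2,3,4,5]=6
  first=0(c) contributes 30
  first=1(a) contributes 10
  first=3(b) contributes 20
|[w]| = 60

60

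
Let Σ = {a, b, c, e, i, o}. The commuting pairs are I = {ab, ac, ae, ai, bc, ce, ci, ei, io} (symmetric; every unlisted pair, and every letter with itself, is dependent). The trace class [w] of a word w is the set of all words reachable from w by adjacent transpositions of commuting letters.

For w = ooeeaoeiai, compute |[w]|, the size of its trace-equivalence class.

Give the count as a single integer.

drop 0:o onto floor
drop 1:o onto {0:o}
drop 2:e onto {1:o}
drop 3:e onto {2:e}
drop 4:a onto {1:o}
drop 5:o onto {3:e, 4:a}
drop 6:e onto {5:o}
drop 7:i onto floor
drop 8:a onto {5:o}
drop 9:i onto {7:i}
ground layer = {0:o, 7:i}
drop-orders for the pieces not yet dropped (sum over which currently-grounded one goes next):
  1 to go: {6} 1  {8} 1  {9} 1
  2 to go: {6,8} 2  {6,9} 2  {7,9} 1  {8,9} 2
  3 to go: {5,6,8} 2  {6,7,9} 3  {6,8,9} 6  {7,8,9} 3
  4 to go: {3,5,6,8} 2  {4,5,6,8} 2  {5,6,8,9} 8  {6,7,8,9} 12
  5 to go: {2,3,5,6,8} 2  {3,4,5,6,8} 4  {3,5,6,8,9} 10  {4,5,6,8,9} 10  {5,6,7,8,9} 20
  6 to go: {2,3,4,5,6,8} 6  {2,3,5,6,8,9} 12  {3,4,5,6,8,9} 24  {3,5,6,7,8,9} 30  {4,5,6,7,8,9} 30
  7 to go: {1,2,3,4,5,6,8} 6  {2,3,4,5,6,8,9} 42  {2,3,5,6,7,8,9} 42  {3,4,5,6,7,8,9} 84
  8 to go: {0,1,2,3,4,5,6,8} 6  {1,2,3,4,5,6,8,9} 48  {2,3,4,5,6,7,8,9} 168
  if 0:o drops first: 216 orders
  if 7:i drops first: 54 orders
heap linearizations: 270

270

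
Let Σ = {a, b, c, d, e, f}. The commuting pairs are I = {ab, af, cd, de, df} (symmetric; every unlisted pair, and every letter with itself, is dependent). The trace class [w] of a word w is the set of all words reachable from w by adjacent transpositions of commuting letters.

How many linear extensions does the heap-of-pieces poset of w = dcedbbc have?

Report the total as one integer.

6

0(d) covers ∅
1(c) covers ∅
2(e) covers 1:c
3(d) covers 0:d
4(b) covers 2:e, 3:d
5(b) covers 4:b
6(c) covers 5:b
floor of heap: 0:d, 1:c
completions by unplaced set U, small U first (add the entries for U minus each lowest piece of U):
  |U|=1: {6}:1
  |U|=2: {5,6}:1
  |U|=3: {4,5,6}:1
  |U|=4: {2,4,5,6}:1  {3,4,5,6}:1
  |U|=5: {0,3,4,5,6}:1  {1,2,4,5,6}:1  {2,3,4,5,6}:2
  start at 0(d): 3
  start at 1(c): 3
sum over floor = 6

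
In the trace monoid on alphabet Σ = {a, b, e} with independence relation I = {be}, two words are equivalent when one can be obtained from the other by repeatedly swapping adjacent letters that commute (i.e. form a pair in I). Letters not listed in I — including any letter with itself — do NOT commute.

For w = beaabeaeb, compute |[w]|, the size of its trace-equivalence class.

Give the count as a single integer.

8

piece 0:b — minimal
piece 1:e — minimal
piece 2:a rests on {0:b, 1:e}
piece 3:a rests on {2:a}
piece 4:b rests on {3:a}
piece 5:e rests on {3:a}
piece 6:a rests on {4:b, 5:e}
piece 7:e rests on {6:a}
piece 8:b rests on {6:a}
minimal pieces: {0:b, 1:e}
ways to finish when only these pieces remain (= sum over removing one remaining piece with nothing left below it):
  1 left: {7}→1  {8}→1
  2 left: {7,8}→2
  3 left: {6,7,8}→2
  4 left: {4,6,7,8}→2  {5,6,7,8}→2
  5 left: {4,5,6,7,8}→4
  6 left: {3,4,5,6,7,8}→4
  7 left: {2,3,4,5,6,7,8}→4
  placing 0:b first → 4 extensions
  placing 1:e first → 4 extensions
total linear extensions = 8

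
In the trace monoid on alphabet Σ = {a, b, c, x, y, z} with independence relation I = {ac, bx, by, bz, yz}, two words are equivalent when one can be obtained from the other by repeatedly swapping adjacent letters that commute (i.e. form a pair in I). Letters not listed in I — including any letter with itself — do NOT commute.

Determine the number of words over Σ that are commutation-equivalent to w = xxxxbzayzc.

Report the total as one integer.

12

piece 0:x — minimal
piece 1:x rests on {0:x}
piece 2:x rests on {1:x}
piece 3:x rests on {2:x}
piece 4:b — minimal
piece 5:z rests on {3:x}
piece 6:a rests on {4:b, 5:z}
piece 7:y rests on {6:a}
piece 8:z rests on {6:a}
piece 9:c rests on {7:y, 8:z}
minimal pieces: {0:x, 4:b}
ways to finish when only these pieces remain (= sum over removing one remaining piece with nothing left below it):
  1 left: {9}→1
  2 left: {7,9}→1  {8,9}→1
  3 left: {7,8,9}→2
  4 left: {6,7,8,9}→2
  5 left: {4,6,7,8,9}→2  {5,6,7,8,9}→2
  6 left: {3,5,6,7,8,9}→2  {4,5,6,7,8,9}→4
  7 left: {2,3,5,6,7,8,9}→2  {3,4,5,6,7,8,9}→6
  8 left: {1,2,3,5,6,7,8,9}→2  {2,3,4,5,6,7,8,9}→8
  placing 0:x first → 10 extensions
  placing 4:b first → 2 extensions
total linear extensions = 12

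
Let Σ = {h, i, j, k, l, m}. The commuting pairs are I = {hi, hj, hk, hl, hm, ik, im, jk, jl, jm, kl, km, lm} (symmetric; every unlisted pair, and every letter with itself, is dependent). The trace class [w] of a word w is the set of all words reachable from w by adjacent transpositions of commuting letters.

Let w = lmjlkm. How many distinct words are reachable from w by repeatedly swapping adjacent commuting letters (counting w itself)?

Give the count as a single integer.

180

piece 0:l — minimal
piece 1:m — minimal
piece 2:j — minimal
piece 3:l rests on {0:l}
piece 4:k — minimal
piece 5:m rests on {1:m}
minimal pieces: {0:l, 1:m, 2:j, 4:k}
ways to finish when only these pieces remain (= sum over removing one remaining piece with nothing left below it):
  1 left: {2}→1  {3}→1  {4}→1  {5}→1
  2 left: {0,3}→1  {1,5}→1  {2,3}→2  {2,4}→2  {2,5}→2  {3,4}→2  {3,5}→2  {4,5}→2
  3 left: {0,2,3}→3  {0,3,4}→3  {0,3,5}→3  {1,2,5}→3  {1,3,5}→3  {1,4,5}→3  {2,3,4}→6  {2,3,5}→6  {2,4,5}→6  {3,4,5}→6
  4 left: {0,1,3,5}→6  {0,2,3,4}→12  {0,2,3,5}→12  {0,3,4,5}→12  {1,2,3,5}→12  {1,2,4,5}→12  {1,3,4,5}→12  {2,3,4,5}→24
  placing 0:l first → 60 extensions
  placing 1:m first → 60 extensions
  placing 2:j first → 30 extensions
  placing 4:k first → 30 extensions
total linear extensions = 180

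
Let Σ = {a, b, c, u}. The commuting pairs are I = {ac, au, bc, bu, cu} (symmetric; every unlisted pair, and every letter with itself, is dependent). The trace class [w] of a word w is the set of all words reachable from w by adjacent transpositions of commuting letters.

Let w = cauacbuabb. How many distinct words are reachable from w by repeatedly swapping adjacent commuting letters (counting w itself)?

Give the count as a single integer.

#0=c has no predecessor
#1=a has no predecessor
#2=u has no predecessor
#3=a depends on [1:a]
#4=c depends on [0:c]
#5=b depends on [3:a]
#6=u depends on [2:u]
#7=a depends on [5:b]
#8=b depends on [7:a]
#9=b depends on [8:b]
sources: [0:c, 1:a, 2:u]
N(rest) = Σ N(rest − s) over sources s of rest; N(one piece) = 1:
  size 1 → [4]=1  [6]=1  [9]=1
  size 2 → [0,4]=1  [2,6]=1  [4,6]=2  [4,9]=2  [6,9]=2  [8,9]=1
  size 3 → [0,4,6]=3  [0,4,9]=3  [2,4,6]=3  [2,6,9]=3  [4,6,9]=6  [4,8,9]=3  [6,8,9]=3  [7,8,9]=1
  size 4 → [0,2,4,6]=6  [0,4,6,9]=12  [0,4,8,9]=6  [2,4,6,9]=12  [2,6,8,9]=6  [4,6,8,9]=12  [4,7,8,9]=4  [5,7,8,9]=1  [6,7,8,9]=4
  size 5 → [0,2,4,6,9]=30  [0,4,6,8,9]=30  [0,4,7,8,9]=10  [2,4,6,8,9]=30  [2,6,7,8,9]=10  [3,5,7,8,9]=1  [4,5,7,8,9]=5  [4,6,7,8,9]=20  [5,6,7,8,9]=5
  size 6 → [0,2,4,6,8,9]=90  [0,4,5,7,8,9]=15  [0,4,6,7,8,9]=60  [1,3,5,7,8,9]=1  [2,4,6,7,8,9]=60  [2,5,6,7,8,9]=15  [3,4,5,7,8,9]=6  [3,5,6,7,8,9]=6  [4,5,6,7,8,9]=30
  size 7 → [0,2,4,6,7,8,9]=210  [0,3,4,5,7,8,9]=21  [0,4,5,6,7,8,9]=105  [1,3,4,5,7,8,9]=7  [1,3,5,6,7,8,9]=7  [2,3,5,6,7,8,9]=21  [2,4,5,6,7,8,9]=105  [3,4,5,6,7,8,9]=42
  size 8 → [0,1,3,4,5,7,8,9]=28  [0,2,4,5,6,7,8,9]=420  [0,3,4,5,6,7,8,9]=168  [1,2,3,5,6,7,8,9]=28  [1,3,4,5,6,7,8,9]=56  [2,3,4,5,6,7,8,9]=168
  first=0(c) contributes 252
  first=1(a) contributes 756
  first=2(u) contributes 252
|[w]| = 1260

1260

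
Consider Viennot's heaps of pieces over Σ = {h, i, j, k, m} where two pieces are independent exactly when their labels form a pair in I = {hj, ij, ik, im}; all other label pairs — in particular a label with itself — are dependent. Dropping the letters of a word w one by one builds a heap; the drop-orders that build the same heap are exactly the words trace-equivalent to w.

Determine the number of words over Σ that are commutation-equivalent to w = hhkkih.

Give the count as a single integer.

0(h) covers ∅
1(h) covers 0:h
2(k) covers 1:h
3(k) covers 2:k
4(i) covers 1:h
5(h) covers 3:k, 4:i
floor of heap: 0:h
completions by unplaced set U, small U first (add the entries for U minus each lowest piece of U):
  |U|=1: {5}:1
  |U|=2: {3,5}:1  {4,5}:1
  |U|=3: {2,3,5}:1  {3,4,5}:2
  |U|=4: {2,3,4,5}:3
  start at 0(h): 3

3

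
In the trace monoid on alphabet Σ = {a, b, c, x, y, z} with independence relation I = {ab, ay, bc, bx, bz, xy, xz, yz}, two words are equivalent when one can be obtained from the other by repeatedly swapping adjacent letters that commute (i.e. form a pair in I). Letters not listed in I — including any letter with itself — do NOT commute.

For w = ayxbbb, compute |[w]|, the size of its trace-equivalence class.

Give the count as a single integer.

15

0(a) covers ∅
1(y) covers ∅
2(x) covers 0:a
3(b) covers 1:y
4(b) covers 3:b
5(b) covers 4:b
floor of heap: 0:a, 1:y
completions by unplaced set U, small U first (add the entries for U minus each lowest piece of U):
  |U|=1: {2}:1  {5}:1
  |U|=2: {0,2}:1  {2,5}:2  {4,5}:1
  |U|=3: {0,2,5}:3  {2,4,5}:3  {3,4,5}:1
  |U|=4: {0,2,4,5}:6  {1,3,4,5}:1  {2,3,4,5}:4
  start at 0(a): 5
  start at 1(y): 10
sum over floor = 15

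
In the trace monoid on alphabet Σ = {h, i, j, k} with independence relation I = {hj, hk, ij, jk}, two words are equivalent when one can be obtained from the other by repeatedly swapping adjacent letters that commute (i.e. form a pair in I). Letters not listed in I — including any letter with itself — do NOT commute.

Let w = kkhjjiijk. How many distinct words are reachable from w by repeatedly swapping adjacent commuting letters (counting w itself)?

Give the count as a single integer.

252

0(k) covers ∅
1(k) covers 0:k
2(h) covers ∅
3(j) covers ∅
4(j) covers 3:j
5(i) covers 1:k, 2:h
6(i) covers 5:i
7(j) covers 4:j
8(k) covers 6:i
floor of heap: 0:k, 2:h, 3:j
completions by unplaced set U, small U first (add the entries for U minus each lowest piece of U):
  |U|=1: {7}:1  {8}:1
  |U|=2: {4,7}:1  {6,8}:1  {7,8}:2
  |U|=3: {3,4,7}:1  {4,7,8}:3  {5,6,8}:1  {6,7,8}:3
  |U|=4: {1,5,6,8}:1  {2,5,6,8}:1  {3,4,7,8}:4  {4,6,7,8}:6  {5,6,7,8}:4
  |U|=5: {0,1,5,6,8}:1  {1,2,5,6,8}:2  {1,5,6,7,8}:5  {2,5,6,7,8}:5  {3,4,6,7,8}:10  {4,5,6,7,8}:10
  |U|=6: {0,1,2,5,6,8}:3  {0,1,5,6,7,8}:6  {1,2,5,6,7,8}:12  {1,4,5,6,7,8}:15  {2,4,5,6,7,8}:15  {3,4,5,6,7,8}:20
  |U|=7: {0,1,2,5,6,7,8}:21  {0,1,4,5,6,7,8}:21  {1,2,4,5,6,7,8}:42  {1,3,4,5,6,7,8}:35  {2,3,4,5,6,7,8}:35
  start at 0(k): 112
  start at 2(h): 56
  start at 3(j): 84
sum over floor = 252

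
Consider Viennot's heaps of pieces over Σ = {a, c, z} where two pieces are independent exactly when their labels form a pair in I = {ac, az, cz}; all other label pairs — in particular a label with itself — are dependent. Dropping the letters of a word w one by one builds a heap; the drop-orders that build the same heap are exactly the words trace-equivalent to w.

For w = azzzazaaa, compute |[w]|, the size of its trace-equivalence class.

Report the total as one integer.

126

0(a) covers ∅
1(z) covers ∅
2(z) covers 1:z
3(z) covers 2:z
4(a) covers 0:a
5(z) covers 3:z
6(a) covers 4:a
7(a) covers 6:a
8(a) covers 7:a
floor of heap: 0:a, 1:z
completions by unplaced set U, small U first (add the entries for U minus each lowest piece of U):
  |U|=1: {5}:1  {8}:1
  |U|=2: {3,5}:1  {5,8}:2  {7,8}:1
  |U|=3: {2,3,5}:1  {3,5,8}:3  {5,7,8}:3  {6,7,8}:1
  |U|=4: {1,2,3,5}:1  {2,3,5,8}:4  {3,5,7,8}:6  {4,6,7,8}:1  {5,6,7,8}:4
  |U|=5: {0,4,6,7,8}:1  {1,2,3,5,8}:5  {2,3,5,7,8}:10  {3,5,6,7,8}:10  {4,5,6,7,8}:5
  |U|=6: {0,4,5,6,7,8}:6  {1,2,3,5,7,8}:15  {2,3,5,6,7,8}:20  {3,4,5,6,7,8}:15
  |U|=7: {0,3,4,5,6,7,8}:21  {1,2,3,5,6,7,8}:35  {2,3,4,5,6,7,8}:35
  start at 0(a): 70
  start at 1(z): 56
sum over floor = 126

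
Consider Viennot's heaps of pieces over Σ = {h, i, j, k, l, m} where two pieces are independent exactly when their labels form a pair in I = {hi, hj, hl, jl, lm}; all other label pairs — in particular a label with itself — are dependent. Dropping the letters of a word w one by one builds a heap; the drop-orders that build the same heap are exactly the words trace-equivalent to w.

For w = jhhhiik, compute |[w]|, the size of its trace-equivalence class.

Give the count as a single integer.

20

piece 0:j — minimal
piece 1:h — minimal
piece 2:h rests on {1:h}
piece 3:h rests on {2:h}
piece 4:i rests on {0:j}
piece 5:i rests on {4:i}
piece 6:k rests on {3:h, 5:i}
minimal pieces: {0:j, 1:h}
ways to finish when only these pieces remain (= sum over removing one remaining piece with nothing left below it):
  1 left: {6}→1
  2 left: {3,6}→1  {5,6}→1
  3 left: {2,3,6}→1  {3,5,6}→2  {4,5,6}→1
  4 left: {0,4,5,6}→1  {1,2,3,6}→1  {2,3,5,6}→3  {3,4,5,6}→3
  5 left: {0,3,4,5,6}→4  {1,2,3,5,6}→4  {2,3,4,5,6}→6
  placing 0:j first → 10 extensions
  placing 1:h first → 10 extensions
total linear extensions = 20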